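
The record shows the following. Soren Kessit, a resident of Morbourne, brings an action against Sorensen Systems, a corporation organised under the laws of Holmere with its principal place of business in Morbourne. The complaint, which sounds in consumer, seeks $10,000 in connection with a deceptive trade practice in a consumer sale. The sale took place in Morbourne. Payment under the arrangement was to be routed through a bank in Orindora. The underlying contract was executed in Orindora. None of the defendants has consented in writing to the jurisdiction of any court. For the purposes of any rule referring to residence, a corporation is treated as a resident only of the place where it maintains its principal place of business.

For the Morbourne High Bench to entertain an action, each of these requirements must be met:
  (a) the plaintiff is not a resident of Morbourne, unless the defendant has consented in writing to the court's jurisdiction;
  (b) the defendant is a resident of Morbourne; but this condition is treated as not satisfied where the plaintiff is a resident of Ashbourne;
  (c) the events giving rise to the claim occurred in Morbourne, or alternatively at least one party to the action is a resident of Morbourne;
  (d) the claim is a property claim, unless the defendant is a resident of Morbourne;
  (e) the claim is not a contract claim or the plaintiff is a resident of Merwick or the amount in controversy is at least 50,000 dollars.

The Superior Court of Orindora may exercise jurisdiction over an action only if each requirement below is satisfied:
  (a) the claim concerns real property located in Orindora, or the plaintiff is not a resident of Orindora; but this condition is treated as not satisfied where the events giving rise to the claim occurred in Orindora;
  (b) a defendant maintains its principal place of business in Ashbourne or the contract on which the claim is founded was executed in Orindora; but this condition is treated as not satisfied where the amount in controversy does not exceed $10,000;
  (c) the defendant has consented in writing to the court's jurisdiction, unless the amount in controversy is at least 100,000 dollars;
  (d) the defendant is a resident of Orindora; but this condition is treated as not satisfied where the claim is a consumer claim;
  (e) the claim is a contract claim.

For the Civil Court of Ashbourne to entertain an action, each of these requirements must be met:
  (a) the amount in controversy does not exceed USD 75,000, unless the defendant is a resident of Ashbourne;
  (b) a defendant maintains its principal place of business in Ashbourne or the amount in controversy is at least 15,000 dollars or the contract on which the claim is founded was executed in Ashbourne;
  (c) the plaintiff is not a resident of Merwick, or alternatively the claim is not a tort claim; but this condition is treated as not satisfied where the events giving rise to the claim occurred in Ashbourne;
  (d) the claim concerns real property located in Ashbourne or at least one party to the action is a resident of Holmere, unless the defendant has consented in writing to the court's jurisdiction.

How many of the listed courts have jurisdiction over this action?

The Morbourne High Bench:
  (a) The plaintiff resides in Morbourne. And no such written consent has been filed, so the proviso does not save it. Condition not met.
  (b) The defendant resides in Morbourne. The exception is not triggered, since the plaintiff resides in Morbourne, not Ashbourne. Satisfied.
  (c) The operative events occurred in Morbourne, which satisfies one of the alternatives. Condition met.
  (d) The claim is a consumer claim, not a property claim. But the defendant resides in Morbourne, and the 'unless' clause therefore excuses the requirement. Condition met.
  (e) The claim is a consumer claim, not a contract claim, so this disjunct is met. Met.
  → The court lacks jurisdiction.
The Superior Court of Orindora:
  (a) The plaintiff resides in Morbourne, which is not Orindora — that alternative is enough. The exception is not triggered, since the operative events occurred in Morbourne, not Orindora. Condition met.
  (b) The contract was executed in Orindora — that alternative is enough. But the carve-out bites: the amount in controversy is 10,000 dollars, within the $10,000 ceiling. Fails.
  (c) No such written consent has been filed. The proviso offers no rescue either, since the amount in controversy is USD 10,000, below the $100,000 floor. Condition not met.
  (d) The defendant resides in Morbourne, not Orindora. Not met.
  (e) The claim is a consumer claim, not a contract claim. Fails.
  → No jurisdiction.
The Civil Court of Ashbourne:
  (a) The amount in controversy is $10,000, within the 75,000 dollars ceiling. Satisfied.
  (b) The corporate defendant(s) have their principal place of business in Morbourne, not Ashbourne; the amount in controversy is USD 10,000, below the 15,000 dollars floor; the contract was executed in Orindora, not Ashbourne — every alternative fails. Not met.
  (c) The plaintiff resides in Morbourne, which is not Merwick — that alternative is enough. The carve-out does not apply: the operative events occurred in Morbourne, not Ashbourne. Satisfied.
  (d) The claim does not concern real property; no party resides in Holmere — none of the alternatives is met. The proviso offers no rescue either, since no such written consent has been filed. Not met.
  → Not every requirement is met — no jurisdiction.
No court satisfies all of its conditions.

0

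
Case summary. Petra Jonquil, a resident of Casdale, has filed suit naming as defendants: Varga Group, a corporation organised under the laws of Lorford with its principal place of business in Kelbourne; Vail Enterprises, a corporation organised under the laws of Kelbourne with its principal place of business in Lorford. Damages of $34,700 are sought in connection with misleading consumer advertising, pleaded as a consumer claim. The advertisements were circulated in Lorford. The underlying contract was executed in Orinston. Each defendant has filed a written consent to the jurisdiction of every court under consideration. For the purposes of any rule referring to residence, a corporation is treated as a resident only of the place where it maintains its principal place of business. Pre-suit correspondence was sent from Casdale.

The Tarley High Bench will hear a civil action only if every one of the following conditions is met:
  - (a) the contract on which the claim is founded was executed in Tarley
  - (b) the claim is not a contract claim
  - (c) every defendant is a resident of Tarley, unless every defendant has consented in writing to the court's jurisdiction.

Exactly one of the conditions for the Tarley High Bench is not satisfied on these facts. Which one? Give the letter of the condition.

The Tarley High Bench:
  (a) The contract was executed in Orinston, not Tarley. Condition not met.
  (b) The claim is a consumer claim, not a contract claim. Met.
  (c) The defendants reside as follows — Varga Group in Kelbourne, Vail Enterprises in Lorford — not all in Tarley. The proviso rescues it, though: every defendant has filed written consent. Condition met.
Only condition (a) fails.

(a)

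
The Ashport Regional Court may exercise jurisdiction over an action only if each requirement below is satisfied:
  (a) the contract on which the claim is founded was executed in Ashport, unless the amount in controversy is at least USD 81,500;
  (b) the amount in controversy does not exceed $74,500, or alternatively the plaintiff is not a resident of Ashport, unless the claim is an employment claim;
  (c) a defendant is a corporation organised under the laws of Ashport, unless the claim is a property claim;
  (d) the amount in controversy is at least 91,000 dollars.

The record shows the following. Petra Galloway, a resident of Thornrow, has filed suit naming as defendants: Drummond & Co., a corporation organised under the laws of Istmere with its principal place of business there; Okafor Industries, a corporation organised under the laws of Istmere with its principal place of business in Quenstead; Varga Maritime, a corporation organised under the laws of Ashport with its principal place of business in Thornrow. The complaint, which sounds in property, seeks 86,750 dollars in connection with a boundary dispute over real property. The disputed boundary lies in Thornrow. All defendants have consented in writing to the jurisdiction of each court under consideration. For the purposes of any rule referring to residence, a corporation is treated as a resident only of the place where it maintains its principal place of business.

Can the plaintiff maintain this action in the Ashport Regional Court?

No

The Ashport Regional Court:
  (a) No contract (and hence no place of execution) is alleged. But the amount in controversy is USD 86,750, which meets the $81,500 floor, and the 'unless' clause therefore excuses the requirement. Satisfied.
  (b) The plaintiff resides in Thornrow, which is not Ashport, which satisfies one of the alternatives. Met.
  (c) Varga Maritime is organised under the laws of Ashport. Satisfied.
  (d) The amount in controversy is USD 86,750, below the $91,000 floor. Not satisfied.
  → The court lacks jurisdiction.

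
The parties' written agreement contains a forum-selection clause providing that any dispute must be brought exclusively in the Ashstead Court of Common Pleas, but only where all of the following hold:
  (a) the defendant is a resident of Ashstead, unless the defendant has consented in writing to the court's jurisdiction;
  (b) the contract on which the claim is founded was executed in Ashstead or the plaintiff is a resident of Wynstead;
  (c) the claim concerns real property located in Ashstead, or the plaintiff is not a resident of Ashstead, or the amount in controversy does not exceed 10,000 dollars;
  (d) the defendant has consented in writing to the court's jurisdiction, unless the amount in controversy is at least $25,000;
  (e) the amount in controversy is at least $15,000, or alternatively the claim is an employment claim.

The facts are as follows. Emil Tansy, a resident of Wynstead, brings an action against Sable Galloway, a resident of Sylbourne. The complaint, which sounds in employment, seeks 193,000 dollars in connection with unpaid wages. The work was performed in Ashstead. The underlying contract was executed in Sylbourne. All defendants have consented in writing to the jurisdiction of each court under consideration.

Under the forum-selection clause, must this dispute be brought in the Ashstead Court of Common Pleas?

Yes

The Ashstead Court of Common Pleas:
  (a) The defendant resides in Sylbourne, not Ashstead. However, every defendant has filed written consent, so the 'unless' proviso supplies this condition. Met.
  (b) The plaintiff resides in Wynstead — that alternative is enough. Met.
  (c) The plaintiff resides in Wynstead, which is not Ashstead — that alternative is enough. Met.
  (d) Every defendant has filed written consent. Condition met.
  (e) The amount in controversy is $193,000, which meets the $15,000 floor, which satisfies one of the alternatives. Satisfied.
  → Forum clause is triggered.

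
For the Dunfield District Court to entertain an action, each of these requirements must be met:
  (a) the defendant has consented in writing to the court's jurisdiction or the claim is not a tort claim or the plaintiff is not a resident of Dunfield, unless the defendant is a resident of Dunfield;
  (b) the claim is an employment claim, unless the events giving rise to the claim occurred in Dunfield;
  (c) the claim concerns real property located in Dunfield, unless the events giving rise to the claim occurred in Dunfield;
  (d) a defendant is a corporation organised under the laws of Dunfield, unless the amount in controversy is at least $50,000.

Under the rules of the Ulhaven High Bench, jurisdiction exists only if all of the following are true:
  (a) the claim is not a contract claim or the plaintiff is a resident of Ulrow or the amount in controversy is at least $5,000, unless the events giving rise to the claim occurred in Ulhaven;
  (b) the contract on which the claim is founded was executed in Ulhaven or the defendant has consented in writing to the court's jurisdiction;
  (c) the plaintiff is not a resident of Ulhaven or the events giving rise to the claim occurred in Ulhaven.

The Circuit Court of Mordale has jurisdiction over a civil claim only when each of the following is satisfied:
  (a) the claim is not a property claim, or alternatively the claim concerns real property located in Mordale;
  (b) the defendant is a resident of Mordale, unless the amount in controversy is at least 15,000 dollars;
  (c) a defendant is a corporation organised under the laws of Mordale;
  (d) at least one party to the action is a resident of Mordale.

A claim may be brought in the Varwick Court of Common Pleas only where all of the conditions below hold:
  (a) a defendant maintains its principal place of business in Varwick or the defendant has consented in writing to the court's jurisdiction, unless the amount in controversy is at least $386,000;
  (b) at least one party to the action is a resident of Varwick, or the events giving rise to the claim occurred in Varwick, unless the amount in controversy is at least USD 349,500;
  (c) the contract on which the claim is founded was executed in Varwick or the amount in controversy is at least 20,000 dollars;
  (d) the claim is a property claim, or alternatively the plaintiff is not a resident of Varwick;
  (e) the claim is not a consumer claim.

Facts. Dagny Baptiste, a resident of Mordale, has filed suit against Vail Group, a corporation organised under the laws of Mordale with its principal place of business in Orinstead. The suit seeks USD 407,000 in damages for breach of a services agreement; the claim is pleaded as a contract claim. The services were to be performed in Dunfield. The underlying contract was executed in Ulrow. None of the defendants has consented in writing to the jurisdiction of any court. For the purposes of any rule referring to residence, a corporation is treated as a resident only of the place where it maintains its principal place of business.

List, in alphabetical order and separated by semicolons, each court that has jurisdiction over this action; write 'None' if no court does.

The Dunfield District Court:
  (a) The claim is a contract claim, not a tort claim, so one alternative holds. Met.
  (b) The claim is a contract claim, not an employment claim. The proviso rescues it, though: the operative events occurred in Dunfield. Satisfied.
  (c) The claim does not concern real property. The proviso rescues it, though: the operative events occurred in Dunfield. Condition met.
  (d) The corporate defendant(s) are organised in Mordale, not Dunfield. However, the amount in controversy is 407,000 dollars, which meets the $50,000 floor, so the 'unless' proviso supplies this condition. Satisfied.
  → The court has jurisdiction.
The Ulhaven High Bench:
  (a) The amount in controversy is 407,000 dollars, which meets the 5,000 dollars floor, so one alternative holds. Met.
  (b) The contract was executed in Ulrow, not Ulhaven; no such written consent has been filed — none of the alternatives is met. Not met.
  (c) The plaintiff resides in Mordale, which is not Ulhaven, so this disjunct is met. Condition met.
  → The court lacks jurisdiction.
The Circuit Court of Mordale:
  (a) The claim is a contract claim, not a property claim, so this disjunct is met. Satisfied.
  (b) The defendant resides in Orinstead, not Mordale. The proviso rescues it, though: the amount in controversy is 407,000 dollars, which meets the $15,000 floor. Satisfied.
  (c) Vail Group is organised under the laws of Mordale. Met.
  (d) Dagny Baptiste resides in Mordale. Condition met.
  → Jurisdiction lies.
The Varwick Court of Common Pleas:
  (a) The corporate defendant(s) have their principal place of business in Orinstead, not Varwick; no such written consent has been filed — no alternative holds. However, the amount in controversy is 407,000 dollars, which meets the $386,000 floor, so the 'unless' proviso supplies this condition. Condition met.
  (b) No party resides in Varwick; the operative events occurred in Dunfield, not Varwick — every alternative fails. The proviso rescues it, though: the amount in controversy is USD 407,000, which meets the 349,500 dollars floor. Condition met.
  (c) The amount in controversy is $407,000, which meets the USD 20,000 floor, so this disjunct is met. Condition met.
  (d) The plaintiff resides in Mordale, which is not Varwick — that alternative is enough. Met.
  (e) The claim is a contract claim, not a consumer claim. Met.
  → The court has jurisdiction.

the Circuit Court of Mordale; the Dunfield District Court; the Varwick Court of Common Pleas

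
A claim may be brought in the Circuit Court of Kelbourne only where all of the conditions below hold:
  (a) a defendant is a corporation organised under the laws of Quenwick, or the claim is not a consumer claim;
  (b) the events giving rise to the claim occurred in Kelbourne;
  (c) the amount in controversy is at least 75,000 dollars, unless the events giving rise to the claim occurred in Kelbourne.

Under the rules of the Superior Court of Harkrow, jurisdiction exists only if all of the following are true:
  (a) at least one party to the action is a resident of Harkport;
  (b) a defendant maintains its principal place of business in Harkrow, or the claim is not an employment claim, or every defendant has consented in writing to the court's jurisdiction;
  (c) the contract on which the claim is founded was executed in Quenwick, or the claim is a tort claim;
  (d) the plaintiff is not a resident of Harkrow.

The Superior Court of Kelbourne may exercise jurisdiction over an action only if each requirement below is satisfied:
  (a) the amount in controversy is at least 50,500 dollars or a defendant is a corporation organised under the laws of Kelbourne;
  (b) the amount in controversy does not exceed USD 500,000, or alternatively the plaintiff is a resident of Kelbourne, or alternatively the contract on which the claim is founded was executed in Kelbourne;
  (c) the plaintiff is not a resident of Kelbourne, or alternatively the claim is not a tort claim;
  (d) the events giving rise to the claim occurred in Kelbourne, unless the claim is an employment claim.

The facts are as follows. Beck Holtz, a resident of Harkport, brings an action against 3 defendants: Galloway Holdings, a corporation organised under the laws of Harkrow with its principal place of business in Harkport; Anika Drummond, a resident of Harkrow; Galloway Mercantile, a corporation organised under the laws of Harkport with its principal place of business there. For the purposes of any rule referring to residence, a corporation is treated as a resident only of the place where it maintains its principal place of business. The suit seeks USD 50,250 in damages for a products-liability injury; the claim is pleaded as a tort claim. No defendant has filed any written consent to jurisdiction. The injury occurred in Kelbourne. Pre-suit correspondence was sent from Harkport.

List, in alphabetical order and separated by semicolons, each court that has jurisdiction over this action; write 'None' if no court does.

the Circuit Court of Kelbourne; the Superior Court of Harkrow

The Circuit Court of Kelbourne:
  (a) The claim is a tort claim, not a consumer claim, so this disjunct is met. Met.
  (b) The operative events occurred in Kelbourne. Met.
  (c) The amount in controversy is USD 50,250, below the 75,000 dollars floor. But the operative events occurred in Kelbourne, and the 'unless' clause therefore excuses the requirement. Met.
  → All conditions met; jurisdiction exists.
The Superior Court of Harkrow:
  (a) Beck Holtz resides in Harkport. Satisfied.
  (b) The claim is a tort claim, not an employment claim, so this disjunct is met. Met.
  (c) The claim is a tort claim — that alternative is enough. Met.
  (d) The plaintiff resides in Harkport, which is not Harkrow. Satisfied.
  → All conditions met; jurisdiction exists.
The Superior Court of Kelbourne:
  (a) The amount in controversy is $50,250, below the $50,500 floor; the corporate defendant(s) are organised in Harkport, Harkrow, not Kelbourne — no alternative holds. Not satisfied.
  (b) The amount in controversy is 50,250 dollars, within the USD 500,000 ceiling, so one alternative holds. Met.
  (c) The plaintiff resides in Harkport, which is not Kelbourne, which satisfies one of the alternatives. Satisfied.
  (d) The operative events occurred in Kelbourne. Satisfied.
  → At least one condition fails; no jurisdiction.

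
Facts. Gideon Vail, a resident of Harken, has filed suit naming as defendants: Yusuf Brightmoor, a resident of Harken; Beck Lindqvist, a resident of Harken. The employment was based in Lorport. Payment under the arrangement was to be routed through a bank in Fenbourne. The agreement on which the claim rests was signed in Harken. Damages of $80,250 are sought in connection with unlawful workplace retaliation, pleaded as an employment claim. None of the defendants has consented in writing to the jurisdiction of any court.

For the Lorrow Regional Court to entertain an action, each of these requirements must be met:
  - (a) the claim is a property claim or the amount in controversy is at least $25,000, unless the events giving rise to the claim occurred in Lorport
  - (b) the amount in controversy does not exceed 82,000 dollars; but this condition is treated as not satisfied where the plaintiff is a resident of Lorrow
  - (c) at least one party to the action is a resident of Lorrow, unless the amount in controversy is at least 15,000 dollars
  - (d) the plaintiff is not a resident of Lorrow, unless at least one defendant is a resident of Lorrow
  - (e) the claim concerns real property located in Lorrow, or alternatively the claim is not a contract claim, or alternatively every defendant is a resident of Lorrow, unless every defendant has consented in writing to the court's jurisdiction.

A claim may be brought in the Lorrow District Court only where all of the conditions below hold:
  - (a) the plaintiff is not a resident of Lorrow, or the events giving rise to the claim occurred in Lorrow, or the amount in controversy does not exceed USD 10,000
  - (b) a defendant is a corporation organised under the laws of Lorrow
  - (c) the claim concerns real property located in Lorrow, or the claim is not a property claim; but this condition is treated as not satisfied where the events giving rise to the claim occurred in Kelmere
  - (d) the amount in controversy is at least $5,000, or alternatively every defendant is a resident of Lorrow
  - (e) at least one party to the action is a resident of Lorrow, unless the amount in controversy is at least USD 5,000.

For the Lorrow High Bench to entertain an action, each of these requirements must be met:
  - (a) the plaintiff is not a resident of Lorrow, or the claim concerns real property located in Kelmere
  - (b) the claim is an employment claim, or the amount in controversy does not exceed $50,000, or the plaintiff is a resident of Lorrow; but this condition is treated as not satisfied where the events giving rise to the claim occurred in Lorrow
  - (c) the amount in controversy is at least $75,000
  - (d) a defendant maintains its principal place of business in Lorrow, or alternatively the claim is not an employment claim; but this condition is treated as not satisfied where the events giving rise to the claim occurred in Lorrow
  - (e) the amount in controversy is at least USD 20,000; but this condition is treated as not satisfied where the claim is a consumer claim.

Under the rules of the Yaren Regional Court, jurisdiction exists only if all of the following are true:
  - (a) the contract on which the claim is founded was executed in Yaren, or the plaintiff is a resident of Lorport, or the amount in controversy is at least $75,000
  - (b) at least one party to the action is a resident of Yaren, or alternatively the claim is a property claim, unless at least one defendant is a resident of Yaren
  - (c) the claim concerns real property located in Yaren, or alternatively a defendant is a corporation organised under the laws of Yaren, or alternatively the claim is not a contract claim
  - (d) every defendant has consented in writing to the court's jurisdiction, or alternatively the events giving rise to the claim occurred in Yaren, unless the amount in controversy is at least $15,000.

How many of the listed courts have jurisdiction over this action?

The Lorrow Regional Court:
  (a) The amount in controversy is 80,250 dollars, which meets the $25,000 floor — that alternative is enough. Satisfied.
  (b) The amount in controversy is 80,250 dollars, within the 82,000 dollars ceiling. The carve-out does not apply: the plaintiff resides in Harken, not Lorrow. Condition met.
  (c) No party resides in Lorrow. The proviso rescues it, though: the amount in controversy is 80,250 dollars, which meets the $15,000 floor. Satisfied.
  (d) The plaintiff resides in Harken, which is not Lorrow. Met.
  (e) The claim is an employment claim, not a contract claim, so one alternative holds. Condition met.
  → Jurisdiction lies.
The Lorrow District Court:
  (a) The plaintiff resides in Harken, which is not Lorrow, so one alternative holds. Satisfied.
  (b) No defendant is a corporation. Fails.
  (c) The claim is an employment claim, not a property claim, which satisfies one of the alternatives. The carve-out does not apply: the operative events occurred in Lorport, not Kelmere. Satisfied.
  (d) The amount in controversy is $80,250, which meets the 5,000 dollars floor — that alternative is enough. Condition met.
  (e) No party resides in Lorrow. However, the amount in controversy is $80,250, which meets the 5,000 dollars floor, so the 'unless' proviso supplies this condition. Condition met.
  → No jurisdiction.
The Lorrow High Bench:
  (a) The plaintiff resides in Harken, which is not Lorrow, so this disjunct is met. Met.
  (b) The claim is an employment claim, so one alternative holds. And the carve-out is inapplicable — the operative events occurred in Lorport, not Lorrow. Met.
  (c) The amount in controversy is USD 80,250, which meets the USD 75,000 floor. Condition met.
  (d) No defendant is a corporation; the claim is an employment claim — every alternative fails. Condition not met.
  (e) The amount in controversy is USD 80,250, which meets the 20,000 dollars floor. And the carve-out is inapplicable — the claim is an employment claim, not a consumer claim. Condition met.
  → No jurisdiction.
The Yaren Regional Court:
  (a) The amount in controversy is $80,250, which meets the 75,000 dollars floor, so this disjunct is met. Condition met.
  (b) No party resides in Yaren; the claim is an employment claim, not a property claim — every alternative fails. Nor does the 'unless' clause help: no defendant resides in Yaren (they reside in Harken, Harken). Condition not met.
  (c) The claim is an employment claim, not a contract claim — that alternative is enough. Met.
  (d) No such written consent has been filed; the operative events occurred in Lorport, not Yaren — every alternative fails. But the amount in controversy is 80,250 dollars, which meets the 15,000 dollars floor, and the 'unless' clause therefore excuses the requirement. Condition met.
  → No jurisdiction.
Courts with jurisdiction: the Lorrow Regional Court — 1 in total.

1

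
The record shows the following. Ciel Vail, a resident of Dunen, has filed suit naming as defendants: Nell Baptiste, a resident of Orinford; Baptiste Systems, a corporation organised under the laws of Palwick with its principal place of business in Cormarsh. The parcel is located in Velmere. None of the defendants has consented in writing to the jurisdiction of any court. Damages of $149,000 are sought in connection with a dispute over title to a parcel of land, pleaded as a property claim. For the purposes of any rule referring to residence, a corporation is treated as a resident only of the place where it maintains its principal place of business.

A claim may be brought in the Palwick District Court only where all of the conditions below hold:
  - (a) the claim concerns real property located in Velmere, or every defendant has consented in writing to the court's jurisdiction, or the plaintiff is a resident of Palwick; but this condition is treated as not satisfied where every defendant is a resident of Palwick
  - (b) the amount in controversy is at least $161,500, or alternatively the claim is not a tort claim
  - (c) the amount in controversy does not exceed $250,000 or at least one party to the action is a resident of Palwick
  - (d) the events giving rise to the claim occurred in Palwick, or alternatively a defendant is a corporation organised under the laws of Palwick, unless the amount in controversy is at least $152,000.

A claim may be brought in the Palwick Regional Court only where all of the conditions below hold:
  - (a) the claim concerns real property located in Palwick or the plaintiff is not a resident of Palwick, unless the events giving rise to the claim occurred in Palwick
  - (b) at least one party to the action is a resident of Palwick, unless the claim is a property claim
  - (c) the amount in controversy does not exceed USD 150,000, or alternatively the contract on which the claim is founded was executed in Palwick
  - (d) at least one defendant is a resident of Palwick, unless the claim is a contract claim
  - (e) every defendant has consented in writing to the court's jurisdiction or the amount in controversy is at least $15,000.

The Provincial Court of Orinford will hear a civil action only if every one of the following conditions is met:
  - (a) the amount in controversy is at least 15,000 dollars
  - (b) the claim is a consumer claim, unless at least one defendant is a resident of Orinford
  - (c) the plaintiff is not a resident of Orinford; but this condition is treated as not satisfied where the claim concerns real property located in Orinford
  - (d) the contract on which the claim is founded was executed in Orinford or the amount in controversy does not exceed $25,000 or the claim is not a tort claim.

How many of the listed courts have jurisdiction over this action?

2

The Palwick District Court:
  (a) The property lies in Velmere, so one alternative holds. The carve-out does not apply: the defendants reside as follows — Nell Baptiste in Orinford, Baptiste Systems in Cormarsh — not all in Palwick. Met.
  (b) The claim is a property claim, not a tort claim, which satisfies one of the alternatives. Met.
  (c) The amount in controversy is 149,000 dollars, within the 250,000 dollars ceiling, which satisfies one of the alternatives. Condition met.
  (d) Baptiste Systems is organised under the laws of Palwick, so one alternative holds. Satisfied.
  → Every requirement is satisfied — jurisdiction.
The Palwick Regional Court:
  (a) The plaintiff resides in Dunen, which is not Palwick, which satisfies one of the alternatives. Met.
  (b) No party resides in Palwick. However, the claim is a property claim, so the 'unless' proviso supplies this condition. Satisfied.
  (c) The amount in controversy is USD 149,000, within the $150,000 ceiling, so one alternative holds. Met.
  (d) No defendant resides in Palwick (they reside in Orinford, Cormarsh). The proviso offers no rescue either, since the claim is a property claim, not a contract claim. Condition not met.
  (e) The amount in controversy is 149,000 dollars, which meets the 15,000 dollars floor, which satisfies one of the alternatives. Met.
  → Not every requirement is met — no jurisdiction.
The Provincial Court of Orinford:
  (a) The amount in controversy is USD 149,000, which meets the USD 15,000 floor. Condition met.
  (b) The claim is a property claim, not a consumer claim. The proviso rescues it, though: Nell Baptiste resides in Orinford. Met.
  (c) The plaintiff resides in Dunen, which is not Orinford. The exception is not triggered, since the property lies in Velmere, not Orinford. Satisfied.
  (d) The claim is a property claim, not a tort claim, which satisfies one of the alternatives. Satisfied.
  → All conditions met; jurisdiction exists.
Courts with jurisdiction: the Palwick District Court, the Provincial Court of Orinford — 2 in total.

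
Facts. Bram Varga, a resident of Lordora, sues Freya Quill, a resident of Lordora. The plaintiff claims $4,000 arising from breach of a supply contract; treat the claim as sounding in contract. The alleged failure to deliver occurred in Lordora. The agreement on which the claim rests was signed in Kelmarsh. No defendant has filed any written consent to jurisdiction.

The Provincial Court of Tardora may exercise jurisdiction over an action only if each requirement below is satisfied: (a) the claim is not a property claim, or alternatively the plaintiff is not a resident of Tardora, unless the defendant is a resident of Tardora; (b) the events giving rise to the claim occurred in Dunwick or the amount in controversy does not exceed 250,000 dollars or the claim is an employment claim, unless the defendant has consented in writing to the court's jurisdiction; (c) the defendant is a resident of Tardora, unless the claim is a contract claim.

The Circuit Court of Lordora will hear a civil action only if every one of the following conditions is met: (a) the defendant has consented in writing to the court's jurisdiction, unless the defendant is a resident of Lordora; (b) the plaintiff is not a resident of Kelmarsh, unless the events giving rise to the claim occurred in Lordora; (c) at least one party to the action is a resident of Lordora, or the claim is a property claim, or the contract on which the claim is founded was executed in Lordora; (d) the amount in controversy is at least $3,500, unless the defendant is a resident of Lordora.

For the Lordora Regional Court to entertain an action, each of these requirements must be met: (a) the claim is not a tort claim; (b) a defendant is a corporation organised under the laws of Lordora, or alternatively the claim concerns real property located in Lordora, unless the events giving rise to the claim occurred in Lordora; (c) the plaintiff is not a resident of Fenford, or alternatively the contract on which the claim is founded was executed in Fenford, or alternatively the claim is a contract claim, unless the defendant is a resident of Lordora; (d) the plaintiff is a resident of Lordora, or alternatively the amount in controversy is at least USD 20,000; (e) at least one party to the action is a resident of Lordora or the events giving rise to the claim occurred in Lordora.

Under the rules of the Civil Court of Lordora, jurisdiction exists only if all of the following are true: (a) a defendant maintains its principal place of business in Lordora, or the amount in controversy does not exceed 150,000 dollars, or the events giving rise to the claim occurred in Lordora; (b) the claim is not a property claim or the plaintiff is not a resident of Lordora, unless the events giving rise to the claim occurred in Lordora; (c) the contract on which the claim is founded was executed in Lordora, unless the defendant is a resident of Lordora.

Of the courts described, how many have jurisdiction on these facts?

The Provincial Court of Tardora:
  (a) The claim is a contract claim, not a property claim, so one alternative holds. Met.
  (b) The amount in controversy is $4,000, within the $250,000 ceiling, so this disjunct is met. Condition met.
  (c) The defendant resides in Lordora, not Tardora. However, the claim is a contract claim, so the 'unless' proviso supplies this condition. Condition met.
  → All conditions met; jurisdiction exists.
The Circuit Court of Lordora:
  (a) No such written consent has been filed. However, the defendant resides in Lordora, so the 'unless' proviso supplies this condition. Met.
  (b) The plaintiff resides in Lordora, which is not Kelmarsh. Condition met.
  (c) Bram Varga resides in Lordora — that alternative is enough. Met.
  (d) The amount in controversy is $4,000, which meets the USD 3,500 floor. Satisfied.
  → All conditions met; jurisdiction exists.
The Lordora Regional Court:
  (a) The claim is a contract claim, not a tort claim. Condition met.
  (b) No defendant is a corporation; the claim does not concern real property — none of the alternatives is met. The proviso rescues it, though: the operative events occurred in Lordora. Satisfied.
  (c) The plaintiff resides in Lordora, which is not Fenford, so this disjunct is met. Satisfied.
  (d) The plaintiff resides in Lordora — that alternative is enough. Met.
  (e) Bram Varga resides in Lordora — that alternative is enough. Condition met.
  → All conditions met; jurisdiction exists.
The Civil Court of Lordora:
  (a) The amount in controversy is USD 4,000, within the $150,000 ceiling, so one alternative holds. Met.
  (b) The claim is a contract claim, not a property claim, which satisfies one of the alternatives. Satisfied.
  (c) The contract was executed in Kelmarsh, not Lordora. However, the defendant resides in Lordora, so the 'unless' proviso supplies this condition. Satisfied.
  → The court has jurisdiction.
Courts with jurisdiction: the Provincial Court of Tardora, the Circuit Court of Lordora, the Lordora Regional Court, the Civil Court of Lordora — 4 in total.

4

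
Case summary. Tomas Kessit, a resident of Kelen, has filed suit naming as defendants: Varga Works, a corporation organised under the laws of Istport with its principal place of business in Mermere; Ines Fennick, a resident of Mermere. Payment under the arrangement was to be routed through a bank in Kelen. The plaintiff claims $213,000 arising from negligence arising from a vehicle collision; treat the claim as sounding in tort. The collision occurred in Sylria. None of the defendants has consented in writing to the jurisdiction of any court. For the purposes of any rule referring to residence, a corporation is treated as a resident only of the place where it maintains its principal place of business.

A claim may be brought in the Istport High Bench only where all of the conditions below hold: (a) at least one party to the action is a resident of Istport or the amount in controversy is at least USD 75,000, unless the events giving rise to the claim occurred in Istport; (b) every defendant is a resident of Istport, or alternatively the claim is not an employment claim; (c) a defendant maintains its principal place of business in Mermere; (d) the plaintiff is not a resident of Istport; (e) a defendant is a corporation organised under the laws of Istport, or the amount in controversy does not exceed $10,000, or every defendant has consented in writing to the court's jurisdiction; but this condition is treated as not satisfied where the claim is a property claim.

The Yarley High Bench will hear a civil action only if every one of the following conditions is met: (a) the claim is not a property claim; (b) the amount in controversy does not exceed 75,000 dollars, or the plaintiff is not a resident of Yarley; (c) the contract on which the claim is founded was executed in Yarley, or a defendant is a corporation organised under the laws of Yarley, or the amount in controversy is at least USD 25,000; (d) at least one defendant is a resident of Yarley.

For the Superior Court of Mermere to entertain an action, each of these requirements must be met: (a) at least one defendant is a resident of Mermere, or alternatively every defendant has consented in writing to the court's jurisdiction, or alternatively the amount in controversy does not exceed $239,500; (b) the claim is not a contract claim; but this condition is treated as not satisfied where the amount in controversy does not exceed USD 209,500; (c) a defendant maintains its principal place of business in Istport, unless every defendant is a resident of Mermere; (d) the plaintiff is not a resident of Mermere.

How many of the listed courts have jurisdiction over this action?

2

The Istport High Bench:
  (a) The amount in controversy is $213,000, which meets the 75,000 dollars floor, which satisfies one of the alternatives. Satisfied.
  (b) The claim is a tort claim, not an employment claim — that alternative is enough. Met.
  (c) Varga Works has its principal place of business in Mermere. Satisfied.
  (d) The plaintiff resides in Kelen, which is not Istport. Met.
  (e) Varga Works is organised under the laws of Istport, which satisfies one of the alternatives. And the carve-out is inapplicable — the claim is a tort claim, not a property claim. Met.
  → Jurisdiction lies.
The Yarley High Bench:
  (a) The claim is a tort claim, not a property claim. Met.
  (b) The plaintiff resides in Kelen, which is not Yarley, so one alternative holds. Condition met.
  (c) The amount in controversy is 213,000 dollars, which meets the $25,000 floor, which satisfies one of the alternatives. Met.
  (d) No defendant resides in Yarley (they reside in Mermere, Mermere). Fails.
  → Not every requirement is met — no jurisdiction.
The Superior Court of Mermere:
  (a) Varga Works resides in Mermere — that alternative is enough. Satisfied.
  (b) The claim is a tort claim, not a contract claim. The exception is not triggered, since the amount in controversy is USD 213,000, above the USD 209,500 ceiling. Met.
  (c) The corporate defendant(s) have their principal place of business in Mermere, not Istport. The proviso rescues it, though: the defendants reside as follows — Varga Works in Mermere, Ines Fennick in Mermere — all in Mermere. Satisfied.
  (d) The plaintiff resides in Kelen, which is not Mermere. Met.
  → Jurisdiction lies.
Courts with jurisdiction: the Istport High Bench, the Superior Court of Mermere — 2 in total.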